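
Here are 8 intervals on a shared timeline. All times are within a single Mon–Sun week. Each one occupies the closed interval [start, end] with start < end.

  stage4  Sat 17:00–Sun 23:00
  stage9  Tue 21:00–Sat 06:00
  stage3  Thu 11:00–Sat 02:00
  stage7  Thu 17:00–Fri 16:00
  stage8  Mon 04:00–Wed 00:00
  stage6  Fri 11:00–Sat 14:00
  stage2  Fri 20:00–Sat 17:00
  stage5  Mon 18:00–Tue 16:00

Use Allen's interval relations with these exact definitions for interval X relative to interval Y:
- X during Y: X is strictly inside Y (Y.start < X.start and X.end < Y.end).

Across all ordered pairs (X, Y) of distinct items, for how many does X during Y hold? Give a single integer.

Checking all 56 ordered pairs for relation 'during'; matching pairs in alphabetical order:
(stage3, stage9): stage3 during stage9 ✓
(stage5, stage8): stage5 during stage8 ✓
(stage7, stage3): stage7 during stage3 ✓
(stage7, stage9): stage7 during stage9 ✓
Count: 4.

4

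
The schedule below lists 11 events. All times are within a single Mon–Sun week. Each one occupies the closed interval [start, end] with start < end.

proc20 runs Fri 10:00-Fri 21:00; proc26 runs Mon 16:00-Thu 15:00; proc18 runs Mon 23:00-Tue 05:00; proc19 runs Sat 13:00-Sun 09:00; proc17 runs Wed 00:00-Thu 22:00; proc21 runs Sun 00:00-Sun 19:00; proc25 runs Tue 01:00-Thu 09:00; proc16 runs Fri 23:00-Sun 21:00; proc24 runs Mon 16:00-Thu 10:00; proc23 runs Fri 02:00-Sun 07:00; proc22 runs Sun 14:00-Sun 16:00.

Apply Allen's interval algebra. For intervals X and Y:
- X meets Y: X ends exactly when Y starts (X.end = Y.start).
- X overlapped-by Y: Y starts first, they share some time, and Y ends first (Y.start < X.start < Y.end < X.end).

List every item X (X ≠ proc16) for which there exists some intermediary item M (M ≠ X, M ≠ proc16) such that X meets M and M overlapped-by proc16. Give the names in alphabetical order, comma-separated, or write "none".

none

Target proc16 = [Fri 23:00, Sun 21:00].
Intermediaries M with M overlapped-by proc16: none.
Union: none.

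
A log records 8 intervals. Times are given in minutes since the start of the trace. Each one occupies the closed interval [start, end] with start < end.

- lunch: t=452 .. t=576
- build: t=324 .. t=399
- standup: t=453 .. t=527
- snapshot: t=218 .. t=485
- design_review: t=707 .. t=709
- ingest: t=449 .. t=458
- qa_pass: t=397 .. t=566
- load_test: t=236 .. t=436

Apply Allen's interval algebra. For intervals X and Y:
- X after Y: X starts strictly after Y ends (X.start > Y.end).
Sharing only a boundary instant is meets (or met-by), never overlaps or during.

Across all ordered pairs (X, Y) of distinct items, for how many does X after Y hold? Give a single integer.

Checking all 56 ordered pairs for relation 'after'; matching pairs in alphabetical order:
(design_review, build): design_review after build ✓
(design_review, ingest): design_review after ingest ✓
(design_review, load_test): design_review after load_test ✓
(design_review, lunch): design_review after lunch ✓
(design_review, qa_pass): design_review after qa_pass ✓
(design_review, snapshot): design_review after snapshot ✓
(design_review, standup): design_review after standup ✓
(ingest, build): ingest after build ✓
(ingest, load_test): ingest after load_test ✓
(lunch, build): lunch after build ✓
(lunch, load_test): lunch after load_test ✓
(standup, build): standup after build ✓
(standup, load_test): standup after load_test ✓
Count: 13.

13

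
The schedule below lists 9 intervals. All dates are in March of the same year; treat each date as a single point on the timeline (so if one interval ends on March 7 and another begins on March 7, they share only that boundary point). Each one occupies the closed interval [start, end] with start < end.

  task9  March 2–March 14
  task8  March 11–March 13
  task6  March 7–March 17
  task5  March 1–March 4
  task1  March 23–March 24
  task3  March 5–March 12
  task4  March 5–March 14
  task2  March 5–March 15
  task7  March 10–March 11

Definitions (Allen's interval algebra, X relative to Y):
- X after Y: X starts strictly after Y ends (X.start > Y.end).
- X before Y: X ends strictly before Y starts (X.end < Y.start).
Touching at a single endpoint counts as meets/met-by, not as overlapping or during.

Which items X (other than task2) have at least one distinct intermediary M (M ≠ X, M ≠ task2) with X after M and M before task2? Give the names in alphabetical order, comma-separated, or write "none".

task1, task3, task4, task6, task7, task8

Target task2 = [March 5, March 15].
Intermediaries M with M before task2: task5.
Via task5 — items with X after task5: task1, task3, task4, task6, task7, task8.
Union: task1, task3, task4, task6, task7, task8.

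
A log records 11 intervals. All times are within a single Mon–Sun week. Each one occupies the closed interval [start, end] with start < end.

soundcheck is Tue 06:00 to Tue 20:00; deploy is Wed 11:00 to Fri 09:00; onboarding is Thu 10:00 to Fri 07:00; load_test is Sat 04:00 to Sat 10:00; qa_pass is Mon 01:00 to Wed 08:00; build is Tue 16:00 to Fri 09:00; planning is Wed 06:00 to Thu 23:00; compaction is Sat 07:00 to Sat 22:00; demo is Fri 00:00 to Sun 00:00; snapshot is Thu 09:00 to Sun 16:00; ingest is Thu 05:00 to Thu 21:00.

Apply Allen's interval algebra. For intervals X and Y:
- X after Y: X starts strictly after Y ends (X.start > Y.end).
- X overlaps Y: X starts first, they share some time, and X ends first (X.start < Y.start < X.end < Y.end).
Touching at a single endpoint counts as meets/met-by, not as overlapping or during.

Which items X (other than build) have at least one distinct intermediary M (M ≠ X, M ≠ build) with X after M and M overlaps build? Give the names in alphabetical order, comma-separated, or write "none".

compaction, demo, deploy, ingest, load_test, onboarding, planning, snapshot

Target build = [Tue 16:00, Fri 09:00].
Intermediaries M with M overlaps build: qa_pass, soundcheck.
Via qa_pass — items with X after qa_pass: compaction, demo, deploy, ingest, load_test, onboarding, snapshot.
Via soundcheck — items with X after soundcheck: compaction, demo, deploy, ingest, load_test, onboarding, planning, snapshot.
Union: compaction, demo, deploy, ingest, load_test, onboarding, planning, snapshot.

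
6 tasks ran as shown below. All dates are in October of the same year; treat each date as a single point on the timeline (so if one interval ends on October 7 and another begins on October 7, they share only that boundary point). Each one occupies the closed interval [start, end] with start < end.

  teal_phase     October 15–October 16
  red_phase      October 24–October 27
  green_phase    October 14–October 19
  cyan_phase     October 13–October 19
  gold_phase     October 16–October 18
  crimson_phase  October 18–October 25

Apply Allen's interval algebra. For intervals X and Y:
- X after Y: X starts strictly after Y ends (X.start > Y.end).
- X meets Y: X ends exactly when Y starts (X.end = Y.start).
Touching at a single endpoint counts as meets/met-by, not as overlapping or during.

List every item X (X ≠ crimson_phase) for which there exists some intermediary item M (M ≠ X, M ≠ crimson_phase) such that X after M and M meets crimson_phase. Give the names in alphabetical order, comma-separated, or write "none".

Target crimson_phase = [October 18, October 25].
Intermediaries M with M meets crimson_phase: gold_phase.
Via gold_phase — items with X after gold_phase: red_phase.
Union: red_phase.

red_phase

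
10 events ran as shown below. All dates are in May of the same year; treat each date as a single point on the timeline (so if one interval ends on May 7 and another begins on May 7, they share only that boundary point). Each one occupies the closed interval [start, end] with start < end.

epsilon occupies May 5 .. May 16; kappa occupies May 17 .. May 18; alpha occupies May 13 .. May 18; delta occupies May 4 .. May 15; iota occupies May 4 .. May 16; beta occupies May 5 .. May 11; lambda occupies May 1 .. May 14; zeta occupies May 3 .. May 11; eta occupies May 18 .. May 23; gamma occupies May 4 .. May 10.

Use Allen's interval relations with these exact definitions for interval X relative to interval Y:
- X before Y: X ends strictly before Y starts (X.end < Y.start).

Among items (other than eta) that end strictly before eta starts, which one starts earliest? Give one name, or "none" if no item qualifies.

lambda

Target eta = [May 18, May 23].
alpha [May 13, May 18] → meets → excluded.
beta [May 5, May 11] → before → candidate.
delta [May 4, May 15] → before → candidate.
epsilon [May 5, May 16] → before → candidate.
gamma [May 4, May 10] → before → candidate.
iota [May 4, May 16] → before → candidate.
kappa [May 17, May 18] → meets → excluded.
lambda [May 1, May 14] → before → candidate.
zeta [May 3, May 11] → before → candidate.
Among candidates, earliest start is May 1 → lambda.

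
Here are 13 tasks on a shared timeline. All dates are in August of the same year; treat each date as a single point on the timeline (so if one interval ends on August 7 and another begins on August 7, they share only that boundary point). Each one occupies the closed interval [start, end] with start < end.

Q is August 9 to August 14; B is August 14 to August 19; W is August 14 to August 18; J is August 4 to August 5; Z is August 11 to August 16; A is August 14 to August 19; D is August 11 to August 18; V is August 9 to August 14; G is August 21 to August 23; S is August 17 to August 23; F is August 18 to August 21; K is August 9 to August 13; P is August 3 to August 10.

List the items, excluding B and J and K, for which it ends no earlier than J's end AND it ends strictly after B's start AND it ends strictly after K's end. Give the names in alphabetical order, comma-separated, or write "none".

Conditions: its end is no earlier than J's end (X.end >= August 5) AND its end is strictly after B's start (X.end > August 14) AND its end is strictly after K's end (X.end > August 13).
A: end August 19 >= August 5? ✓; end August 19 > August 14? ✓; end August 19 > August 13? ✓ → yes.
D: end August 18 >= August 5? ✓; end August 18 > August 14? ✓; end August 18 > August 13? ✓ → yes.
F: end August 21 >= August 5? ✓; end August 21 > August 14? ✓; end August 21 > August 13? ✓ → yes.
G: end August 23 >= August 5? ✓; end August 23 > August 14? ✓; end August 23 > August 13? ✓ → yes.
P: end August 10 >= August 5? ✓; end August 10 > August 14? ✗; end August 10 > August 13? ✗ → no.
Q: end August 14 >= August 5? ✓; end August 14 > August 14? ✗; end August 14 > August 13? ✓ → no.
S: end August 23 >= August 5? ✓; end August 23 > August 14? ✓; end August 23 > August 13? ✓ → yes.
V: end August 14 >= August 5? ✓; end August 14 > August 14? ✗; end August 14 > August 13? ✓ → no.
W: end August 18 >= August 5? ✓; end August 18 > August 14? ✓; end August 18 > August 13? ✓ → yes.
Z: end August 16 >= August 5? ✓; end August 16 > August 14? ✓; end August 16 > August 13? ✓ → yes.
Result: A, D, F, G, S, W, Z.

A, D, F, G, S, W, Z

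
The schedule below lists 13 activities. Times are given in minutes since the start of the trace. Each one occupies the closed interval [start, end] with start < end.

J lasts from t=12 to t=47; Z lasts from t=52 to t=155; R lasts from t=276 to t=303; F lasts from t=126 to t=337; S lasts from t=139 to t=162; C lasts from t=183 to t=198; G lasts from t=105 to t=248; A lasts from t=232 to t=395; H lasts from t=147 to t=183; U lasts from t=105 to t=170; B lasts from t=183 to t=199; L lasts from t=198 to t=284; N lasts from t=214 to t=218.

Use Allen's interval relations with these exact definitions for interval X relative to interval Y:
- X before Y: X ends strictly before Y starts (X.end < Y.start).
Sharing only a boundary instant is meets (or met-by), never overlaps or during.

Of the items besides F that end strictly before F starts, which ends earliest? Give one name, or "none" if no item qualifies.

Target F = [t=126, t=337].
A [t=232, t=395] → overlapped-by → excluded.
B [t=183, t=199] → during → excluded.
C [t=183, t=198] → during → excluded.
G [t=105, t=248] → overlaps → excluded.
H [t=147, t=183] → during → excluded.
J [t=12, t=47] → before → candidate.
L [t=198, t=284] → during → excluded.
N [t=214, t=218] → during → excluded.
R [t=276, t=303] → during → excluded.
S [t=139, t=162] → during → excluded.
U [t=105, t=170] → overlaps → excluded.
Z [t=52, t=155] → overlaps → excluded.
Among candidates, earliest end is t=47 → J.

J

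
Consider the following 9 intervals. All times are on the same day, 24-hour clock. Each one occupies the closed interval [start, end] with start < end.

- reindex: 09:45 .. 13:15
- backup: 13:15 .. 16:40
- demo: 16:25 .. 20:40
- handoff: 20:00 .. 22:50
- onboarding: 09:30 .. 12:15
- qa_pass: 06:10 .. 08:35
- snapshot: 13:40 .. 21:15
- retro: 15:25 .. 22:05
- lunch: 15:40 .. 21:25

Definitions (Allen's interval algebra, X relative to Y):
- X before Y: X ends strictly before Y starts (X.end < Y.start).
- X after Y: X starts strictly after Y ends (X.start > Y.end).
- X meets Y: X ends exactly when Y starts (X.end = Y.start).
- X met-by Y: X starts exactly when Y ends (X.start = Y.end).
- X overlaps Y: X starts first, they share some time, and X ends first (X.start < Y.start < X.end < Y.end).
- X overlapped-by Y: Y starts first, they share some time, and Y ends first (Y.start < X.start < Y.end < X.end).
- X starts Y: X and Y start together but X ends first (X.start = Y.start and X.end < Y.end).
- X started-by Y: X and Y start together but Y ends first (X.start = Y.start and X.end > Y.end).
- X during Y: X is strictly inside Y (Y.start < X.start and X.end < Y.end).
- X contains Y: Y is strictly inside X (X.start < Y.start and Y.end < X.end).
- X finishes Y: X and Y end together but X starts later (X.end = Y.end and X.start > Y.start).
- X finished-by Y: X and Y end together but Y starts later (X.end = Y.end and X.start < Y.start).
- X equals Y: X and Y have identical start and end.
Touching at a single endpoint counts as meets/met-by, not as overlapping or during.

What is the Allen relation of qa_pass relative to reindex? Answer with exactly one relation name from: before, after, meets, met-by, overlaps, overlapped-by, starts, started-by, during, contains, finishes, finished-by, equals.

before

qa_pass = [06:10, 08:35]; reindex = [09:45, 13:15].
Compare endpoints: qa_pass.start < reindex.start, qa_pass.start < reindex.end, qa_pass.end < reindex.start, qa_pass.end < reindex.end.
That pattern is 'before'.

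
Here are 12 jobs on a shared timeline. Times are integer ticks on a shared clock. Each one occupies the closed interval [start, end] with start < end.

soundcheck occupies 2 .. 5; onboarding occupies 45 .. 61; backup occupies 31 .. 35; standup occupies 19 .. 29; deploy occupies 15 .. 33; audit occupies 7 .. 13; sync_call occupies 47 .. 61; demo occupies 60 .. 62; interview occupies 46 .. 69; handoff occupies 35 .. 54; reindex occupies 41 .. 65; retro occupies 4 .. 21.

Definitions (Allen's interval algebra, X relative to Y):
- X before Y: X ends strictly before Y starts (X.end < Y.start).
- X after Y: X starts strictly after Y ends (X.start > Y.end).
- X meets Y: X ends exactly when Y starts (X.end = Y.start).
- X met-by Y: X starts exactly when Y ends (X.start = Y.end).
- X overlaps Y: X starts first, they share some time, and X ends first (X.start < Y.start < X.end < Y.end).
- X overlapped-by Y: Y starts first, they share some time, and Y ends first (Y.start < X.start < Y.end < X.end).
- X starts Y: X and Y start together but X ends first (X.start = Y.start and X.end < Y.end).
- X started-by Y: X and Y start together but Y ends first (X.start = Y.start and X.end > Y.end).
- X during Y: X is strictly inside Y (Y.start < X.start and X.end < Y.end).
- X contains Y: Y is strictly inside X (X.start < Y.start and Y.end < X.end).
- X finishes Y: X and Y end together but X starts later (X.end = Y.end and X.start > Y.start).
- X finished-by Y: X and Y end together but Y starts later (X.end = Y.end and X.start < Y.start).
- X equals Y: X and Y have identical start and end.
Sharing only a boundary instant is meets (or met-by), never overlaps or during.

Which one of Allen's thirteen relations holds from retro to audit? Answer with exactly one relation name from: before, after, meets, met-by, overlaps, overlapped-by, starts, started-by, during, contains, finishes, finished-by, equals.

retro = [4, 21]; audit = [7, 13].
Compare endpoints: retro.start < audit.start, retro.start < audit.end, retro.end > audit.start, retro.end > audit.end.
That pattern is 'contains'.

contains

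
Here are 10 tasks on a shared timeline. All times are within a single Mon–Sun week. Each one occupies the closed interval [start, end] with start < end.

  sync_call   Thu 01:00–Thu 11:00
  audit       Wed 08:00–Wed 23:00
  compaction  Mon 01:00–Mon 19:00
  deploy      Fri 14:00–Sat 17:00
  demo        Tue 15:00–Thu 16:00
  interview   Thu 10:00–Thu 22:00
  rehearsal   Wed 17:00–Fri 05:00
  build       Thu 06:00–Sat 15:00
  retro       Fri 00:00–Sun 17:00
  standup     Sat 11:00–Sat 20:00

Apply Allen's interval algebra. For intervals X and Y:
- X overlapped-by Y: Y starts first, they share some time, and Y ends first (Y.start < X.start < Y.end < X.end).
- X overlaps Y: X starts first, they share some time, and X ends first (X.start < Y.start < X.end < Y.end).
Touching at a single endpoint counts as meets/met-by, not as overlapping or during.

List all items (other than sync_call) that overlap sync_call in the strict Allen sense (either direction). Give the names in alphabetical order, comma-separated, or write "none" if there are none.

build, interview

Target sync_call = [Thu 01:00, Thu 11:00].
audit [Wed 08:00, Wed 23:00] → before → no.
build [Thu 06:00, Sat 15:00] → overlapped-by → yes.
compaction [Mon 01:00, Mon 19:00] → before → no.
demo [Tue 15:00, Thu 16:00] → contains → no.
deploy [Fri 14:00, Sat 17:00] → after → no.
interview [Thu 10:00, Thu 22:00] → overlapped-by → yes.
rehearsal [Wed 17:00, Fri 05:00] → contains → no.
retro [Fri 00:00, Sun 17:00] → after → no.
standup [Sat 11:00, Sat 20:00] → after → no.
Result: build, interview.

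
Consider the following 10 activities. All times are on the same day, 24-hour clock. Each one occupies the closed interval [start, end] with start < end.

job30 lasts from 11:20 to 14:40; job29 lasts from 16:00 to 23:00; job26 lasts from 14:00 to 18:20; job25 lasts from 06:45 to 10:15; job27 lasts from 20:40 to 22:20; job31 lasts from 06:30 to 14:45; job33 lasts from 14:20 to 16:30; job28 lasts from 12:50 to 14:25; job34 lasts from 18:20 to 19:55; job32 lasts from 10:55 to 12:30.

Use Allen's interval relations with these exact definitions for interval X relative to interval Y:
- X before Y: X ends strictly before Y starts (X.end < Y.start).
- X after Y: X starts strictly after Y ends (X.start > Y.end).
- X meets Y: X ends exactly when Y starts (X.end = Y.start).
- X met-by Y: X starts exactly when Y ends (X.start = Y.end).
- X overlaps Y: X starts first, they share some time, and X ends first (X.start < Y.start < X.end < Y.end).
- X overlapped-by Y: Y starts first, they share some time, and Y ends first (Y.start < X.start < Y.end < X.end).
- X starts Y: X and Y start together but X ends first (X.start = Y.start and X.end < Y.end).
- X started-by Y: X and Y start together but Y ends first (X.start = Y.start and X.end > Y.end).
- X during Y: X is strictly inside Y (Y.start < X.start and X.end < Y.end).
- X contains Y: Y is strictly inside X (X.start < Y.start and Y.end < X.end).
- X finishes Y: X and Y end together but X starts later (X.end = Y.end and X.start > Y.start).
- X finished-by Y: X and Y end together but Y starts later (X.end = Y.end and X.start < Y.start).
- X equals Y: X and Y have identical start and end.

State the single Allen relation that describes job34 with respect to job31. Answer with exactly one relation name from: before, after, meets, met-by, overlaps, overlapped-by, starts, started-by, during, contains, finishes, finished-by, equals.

job34 = [18:20, 19:55]; job31 = [06:30, 14:45].
Compare endpoints: job34.start > job31.start, job34.start > job31.end, job34.end > job31.start, job34.end > job31.end.
That pattern is 'after'.

after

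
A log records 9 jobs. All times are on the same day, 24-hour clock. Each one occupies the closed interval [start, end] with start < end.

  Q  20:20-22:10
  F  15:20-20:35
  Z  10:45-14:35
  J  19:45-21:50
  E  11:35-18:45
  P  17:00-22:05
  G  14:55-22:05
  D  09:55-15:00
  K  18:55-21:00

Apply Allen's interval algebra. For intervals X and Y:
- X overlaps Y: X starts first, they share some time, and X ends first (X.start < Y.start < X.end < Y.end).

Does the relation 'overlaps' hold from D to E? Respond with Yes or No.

Yes

D = [09:55, 15:00], E = [11:35, 18:45].
Actual relation of D to E: overlaps.
Asked whether 'overlaps' holds → Yes.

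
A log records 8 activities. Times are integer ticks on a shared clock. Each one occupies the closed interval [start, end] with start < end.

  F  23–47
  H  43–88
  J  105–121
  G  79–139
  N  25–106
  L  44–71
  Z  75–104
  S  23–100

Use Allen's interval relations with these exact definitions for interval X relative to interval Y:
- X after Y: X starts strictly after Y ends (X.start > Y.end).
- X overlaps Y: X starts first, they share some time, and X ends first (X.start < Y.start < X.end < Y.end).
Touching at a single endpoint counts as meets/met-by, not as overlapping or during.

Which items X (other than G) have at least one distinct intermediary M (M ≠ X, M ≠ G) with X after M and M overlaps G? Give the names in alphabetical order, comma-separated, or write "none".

J

Target G = [79, 139].
Intermediaries M with M overlaps G: H, N, S, Z.
Via H — items with X after H: J.
Via N — items with X after N: none.
Via S — items with X after S: J.
Via Z — items with X after Z: J.
Union: J.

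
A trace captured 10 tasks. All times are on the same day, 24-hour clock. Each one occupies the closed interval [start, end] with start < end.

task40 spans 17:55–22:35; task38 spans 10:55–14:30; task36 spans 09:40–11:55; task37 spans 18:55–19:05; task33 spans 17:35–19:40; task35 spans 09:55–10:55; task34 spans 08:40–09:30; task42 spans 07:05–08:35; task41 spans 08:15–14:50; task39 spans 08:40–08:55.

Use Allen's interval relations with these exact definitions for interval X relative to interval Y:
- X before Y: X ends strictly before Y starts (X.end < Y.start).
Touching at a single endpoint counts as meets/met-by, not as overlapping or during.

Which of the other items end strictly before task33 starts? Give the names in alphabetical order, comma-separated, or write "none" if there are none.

task34, task35, task36, task38, task39, task41, task42

Target task33 = [17:35, 19:40].
task34 [08:40, 09:30] → before → yes.
task35 [09:55, 10:55] → before → yes.
task36 [09:40, 11:55] → before → yes.
task37 [18:55, 19:05] → during → no.
task38 [10:55, 14:30] → before → yes.
task39 [08:40, 08:55] → before → yes.
task40 [17:55, 22:35] → overlapped-by → no.
task41 [08:15, 14:50] → before → yes.
task42 [07:05, 08:35] → before → yes.
Result: task34, task35, task36, task38, task39, task41, task42.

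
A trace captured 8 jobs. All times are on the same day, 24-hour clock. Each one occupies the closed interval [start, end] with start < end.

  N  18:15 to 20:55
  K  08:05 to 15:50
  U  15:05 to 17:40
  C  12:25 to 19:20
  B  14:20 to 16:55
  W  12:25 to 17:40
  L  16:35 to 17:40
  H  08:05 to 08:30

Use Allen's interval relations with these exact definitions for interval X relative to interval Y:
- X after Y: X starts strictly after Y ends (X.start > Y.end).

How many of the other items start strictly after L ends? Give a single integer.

1

Target L = [16:35, 17:40].
B [14:20, 16:55] → overlaps → no.
C [12:25, 19:20] → contains → no.
H [08:05, 08:30] → before → no.
K [08:05, 15:50] → before → no.
N [18:15, 20:55] → after → counts.
U [15:05, 17:40] → finished-by → no.
W [12:25, 17:40] → finished-by → no.
Total: 1.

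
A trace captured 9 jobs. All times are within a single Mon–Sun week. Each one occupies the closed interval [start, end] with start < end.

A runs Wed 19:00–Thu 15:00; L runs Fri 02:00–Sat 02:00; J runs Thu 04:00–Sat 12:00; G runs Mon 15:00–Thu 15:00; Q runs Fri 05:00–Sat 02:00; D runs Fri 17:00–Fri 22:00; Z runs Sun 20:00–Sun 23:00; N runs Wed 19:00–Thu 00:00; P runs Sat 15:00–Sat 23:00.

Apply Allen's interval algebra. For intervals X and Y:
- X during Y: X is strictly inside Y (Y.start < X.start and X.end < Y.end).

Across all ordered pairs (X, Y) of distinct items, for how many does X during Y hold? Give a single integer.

Checking all 72 ordered pairs for relation 'during'; matching pairs in alphabetical order:
(D, J): D during J ✓
(D, L): D during L ✓
(D, Q): D during Q ✓
(L, J): L during J ✓
(N, G): N during G ✓
(Q, J): Q during J ✓
Count: 6.

6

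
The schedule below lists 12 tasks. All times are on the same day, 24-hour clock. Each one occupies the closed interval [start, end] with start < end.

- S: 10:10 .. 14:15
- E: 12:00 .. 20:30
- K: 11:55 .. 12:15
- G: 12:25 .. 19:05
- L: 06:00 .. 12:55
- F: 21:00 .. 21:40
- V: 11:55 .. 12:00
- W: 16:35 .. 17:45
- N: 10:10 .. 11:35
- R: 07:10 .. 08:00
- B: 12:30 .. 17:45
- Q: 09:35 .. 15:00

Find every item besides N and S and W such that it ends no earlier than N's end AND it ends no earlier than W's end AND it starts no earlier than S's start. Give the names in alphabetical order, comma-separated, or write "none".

B, E, F, G

Conditions: its end is no earlier than N's end (X.end >= 11:35) AND its end is no earlier than W's end (X.end >= 17:45) AND its start is no earlier than S's start (X.start >= 10:10).
B: end 17:45 >= 11:35? ✓; end 17:45 >= 17:45? ✓; start 12:30 >= 10:10? ✓ → yes.
E: end 20:30 >= 11:35? ✓; end 20:30 >= 17:45? ✓; start 12:00 >= 10:10? ✓ → yes.
F: end 21:40 >= 11:35? ✓; end 21:40 >= 17:45? ✓; start 21:00 >= 10:10? ✓ → yes.
G: end 19:05 >= 11:35? ✓; end 19:05 >= 17:45? ✓; start 12:25 >= 10:10? ✓ → yes.
K: end 12:15 >= 11:35? ✓; end 12:15 >= 17:45? ✗; start 11:55 >= 10:10? ✓ → no.
L: end 12:55 >= 11:35? ✓; end 12:55 >= 17:45? ✗; start 06:00 >= 10:10? ✗ → no.
Q: end 15:00 >= 11:35? ✓; end 15:00 >= 17:45? ✗; start 09:35 >= 10:10? ✗ → no.
R: end 08:00 >= 11:35? ✗; end 08:00 >= 17:45? ✗; start 07:10 >= 10:10? ✗ → no.
V: end 12:00 >= 11:35? ✓; end 12:00 >= 17:45? ✗; start 11:55 >= 10:10? ✓ → no.
Result: B, E, F, G.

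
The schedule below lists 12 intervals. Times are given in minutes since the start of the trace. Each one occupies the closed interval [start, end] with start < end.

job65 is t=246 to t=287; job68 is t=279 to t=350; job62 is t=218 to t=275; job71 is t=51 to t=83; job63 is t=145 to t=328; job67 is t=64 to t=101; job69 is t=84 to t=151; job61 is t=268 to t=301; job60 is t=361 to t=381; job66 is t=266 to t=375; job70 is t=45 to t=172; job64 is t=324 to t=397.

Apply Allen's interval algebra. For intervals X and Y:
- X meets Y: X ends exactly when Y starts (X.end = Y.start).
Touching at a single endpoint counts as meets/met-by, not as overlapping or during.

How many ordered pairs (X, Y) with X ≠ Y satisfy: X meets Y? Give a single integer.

Checking all 132 ordered pairs for relation 'meets'; matching pairs in alphabetical order:
No pair satisfies it.
Count: 0.

0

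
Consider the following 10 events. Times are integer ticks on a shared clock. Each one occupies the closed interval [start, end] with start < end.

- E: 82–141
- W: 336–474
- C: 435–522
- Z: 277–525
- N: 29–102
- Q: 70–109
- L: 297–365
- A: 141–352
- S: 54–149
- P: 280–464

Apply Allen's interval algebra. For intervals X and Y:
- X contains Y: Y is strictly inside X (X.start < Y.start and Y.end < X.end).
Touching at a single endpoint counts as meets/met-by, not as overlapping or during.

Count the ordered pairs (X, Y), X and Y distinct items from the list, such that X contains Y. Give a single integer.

Checking all 90 ordered pairs for relation 'contains'; matching pairs in alphabetical order:
(P, L): P contains L ✓
(S, E): S contains E ✓
(S, Q): S contains Q ✓
(Z, C): Z contains C ✓
(Z, L): Z contains L ✓
(Z, P): Z contains P ✓
(Z, W): Z contains W ✓
Count: 7.

7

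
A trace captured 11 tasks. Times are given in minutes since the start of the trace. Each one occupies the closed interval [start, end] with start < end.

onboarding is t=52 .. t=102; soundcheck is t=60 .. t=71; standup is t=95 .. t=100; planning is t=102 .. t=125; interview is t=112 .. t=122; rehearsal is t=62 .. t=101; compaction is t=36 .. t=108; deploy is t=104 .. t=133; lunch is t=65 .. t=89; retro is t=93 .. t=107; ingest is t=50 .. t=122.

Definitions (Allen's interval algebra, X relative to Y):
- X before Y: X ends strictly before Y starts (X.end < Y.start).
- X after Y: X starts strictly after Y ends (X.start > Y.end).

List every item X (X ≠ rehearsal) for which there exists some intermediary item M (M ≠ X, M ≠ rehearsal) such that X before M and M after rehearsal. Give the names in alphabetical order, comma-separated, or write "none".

compaction, lunch, onboarding, retro, soundcheck, standup

Target rehearsal = [t=62, t=101].
Intermediaries M with M after rehearsal: deploy, interview, planning.
Via deploy — items with X before deploy: lunch, onboarding, soundcheck, standup.
Via interview — items with X before interview: compaction, lunch, onboarding, retro, soundcheck, standup.
Via planning — items with X before planning: lunch, soundcheck, standup.
Union: compaction, lunch, onboarding, retro, soundcheck, standup.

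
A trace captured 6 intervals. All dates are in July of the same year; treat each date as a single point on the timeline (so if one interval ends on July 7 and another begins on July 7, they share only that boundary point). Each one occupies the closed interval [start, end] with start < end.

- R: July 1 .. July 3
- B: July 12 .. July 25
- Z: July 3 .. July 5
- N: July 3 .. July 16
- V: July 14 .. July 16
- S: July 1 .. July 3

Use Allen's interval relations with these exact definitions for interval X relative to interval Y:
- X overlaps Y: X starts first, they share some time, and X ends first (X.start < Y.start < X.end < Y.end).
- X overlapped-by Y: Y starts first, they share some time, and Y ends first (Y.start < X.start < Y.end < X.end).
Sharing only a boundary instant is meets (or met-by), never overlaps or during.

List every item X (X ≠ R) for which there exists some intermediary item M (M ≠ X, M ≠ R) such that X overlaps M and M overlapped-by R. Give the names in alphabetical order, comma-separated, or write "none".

none

Target R = [July 1, July 3].
Intermediaries M with M overlapped-by R: none.
Union: none.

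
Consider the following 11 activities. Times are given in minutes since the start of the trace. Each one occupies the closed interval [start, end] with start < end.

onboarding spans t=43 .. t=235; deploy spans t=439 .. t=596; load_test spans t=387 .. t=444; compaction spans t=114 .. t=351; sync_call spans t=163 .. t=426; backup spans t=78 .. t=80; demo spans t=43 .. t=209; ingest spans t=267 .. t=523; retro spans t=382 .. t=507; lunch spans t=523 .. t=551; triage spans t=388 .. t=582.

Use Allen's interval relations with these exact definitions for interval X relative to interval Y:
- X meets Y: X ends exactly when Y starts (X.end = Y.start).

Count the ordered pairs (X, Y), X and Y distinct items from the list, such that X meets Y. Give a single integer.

1

Checking all 110 ordered pairs for relation 'meets'; matching pairs in alphabetical order:
(ingest, lunch): ingest meets lunch ✓
Count: 1.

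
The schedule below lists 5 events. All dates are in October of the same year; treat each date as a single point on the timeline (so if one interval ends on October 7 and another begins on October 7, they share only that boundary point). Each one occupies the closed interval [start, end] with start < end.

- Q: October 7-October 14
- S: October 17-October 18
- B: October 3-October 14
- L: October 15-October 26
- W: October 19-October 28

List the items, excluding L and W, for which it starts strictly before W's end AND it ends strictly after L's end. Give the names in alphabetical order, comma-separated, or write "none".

none

Conditions: its start is strictly before W's end (X.start < October 28) AND its end is strictly after L's end (X.end > October 26).
B: start October 3 < October 28? ✓; end October 14 > October 26? ✗ → no.
Q: start October 7 < October 28? ✓; end October 14 > October 26? ✗ → no.
S: start October 17 < October 28? ✓; end October 18 > October 26? ✗ → no.
Result: none.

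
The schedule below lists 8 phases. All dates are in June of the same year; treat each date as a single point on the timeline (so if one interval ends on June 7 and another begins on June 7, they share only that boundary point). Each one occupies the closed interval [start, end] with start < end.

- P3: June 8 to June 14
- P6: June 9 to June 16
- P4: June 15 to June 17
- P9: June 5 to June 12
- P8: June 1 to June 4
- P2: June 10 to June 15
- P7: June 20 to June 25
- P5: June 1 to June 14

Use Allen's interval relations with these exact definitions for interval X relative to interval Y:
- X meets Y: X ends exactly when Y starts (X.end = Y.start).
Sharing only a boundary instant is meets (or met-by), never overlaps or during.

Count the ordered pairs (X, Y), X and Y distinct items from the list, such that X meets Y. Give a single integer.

Checking all 56 ordered pairs for relation 'meets'; matching pairs in alphabetical order:
(P2, P4): P2 meets P4 ✓
Count: 1.

1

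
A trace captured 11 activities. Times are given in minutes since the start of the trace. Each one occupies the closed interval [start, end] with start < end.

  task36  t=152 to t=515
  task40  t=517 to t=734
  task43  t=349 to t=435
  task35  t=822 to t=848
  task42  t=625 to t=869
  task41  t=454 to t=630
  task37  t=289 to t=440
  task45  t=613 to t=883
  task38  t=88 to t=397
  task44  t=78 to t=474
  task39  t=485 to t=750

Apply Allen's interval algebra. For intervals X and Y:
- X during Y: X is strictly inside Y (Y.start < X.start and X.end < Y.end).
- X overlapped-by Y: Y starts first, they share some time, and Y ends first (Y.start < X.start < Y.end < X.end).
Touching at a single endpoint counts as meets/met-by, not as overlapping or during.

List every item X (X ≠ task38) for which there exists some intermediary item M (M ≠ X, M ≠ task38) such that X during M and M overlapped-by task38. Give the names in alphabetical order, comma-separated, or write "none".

Target task38 = [t=88, t=397].
Intermediaries M with M overlapped-by task38: task36, task37, task43.
Via task36 — items with X during task36: task37, task43.
Via task37 — items with X during task37: task43.
Via task43 — items with X during task43: none.
Union: task37, task43.

task37, task43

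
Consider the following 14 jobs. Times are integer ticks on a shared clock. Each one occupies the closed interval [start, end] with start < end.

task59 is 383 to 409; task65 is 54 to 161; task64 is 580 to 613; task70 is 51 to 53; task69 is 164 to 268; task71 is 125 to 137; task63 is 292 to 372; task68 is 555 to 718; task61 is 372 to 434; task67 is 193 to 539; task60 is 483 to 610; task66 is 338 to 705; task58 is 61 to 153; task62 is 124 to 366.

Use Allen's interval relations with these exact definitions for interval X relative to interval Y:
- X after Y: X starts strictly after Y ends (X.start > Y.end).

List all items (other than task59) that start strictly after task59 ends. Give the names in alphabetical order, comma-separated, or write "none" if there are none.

task60, task64, task68

Target task59 = [383, 409].
task58 [61, 153] → before → no.
task60 [483, 610] → after → yes.
task61 [372, 434] → contains → no.
task62 [124, 366] → before → no.
task63 [292, 372] → before → no.
task64 [580, 613] → after → yes.
task65 [54, 161] → before → no.
task66 [338, 705] → contains → no.
task67 [193, 539] → contains → no.
task68 [555, 718] → after → yes.
task69 [164, 268] → before → no.
task70 [51, 53] → before → no.
task71 [125, 137] → before → no.
Result: task60, task64, task68.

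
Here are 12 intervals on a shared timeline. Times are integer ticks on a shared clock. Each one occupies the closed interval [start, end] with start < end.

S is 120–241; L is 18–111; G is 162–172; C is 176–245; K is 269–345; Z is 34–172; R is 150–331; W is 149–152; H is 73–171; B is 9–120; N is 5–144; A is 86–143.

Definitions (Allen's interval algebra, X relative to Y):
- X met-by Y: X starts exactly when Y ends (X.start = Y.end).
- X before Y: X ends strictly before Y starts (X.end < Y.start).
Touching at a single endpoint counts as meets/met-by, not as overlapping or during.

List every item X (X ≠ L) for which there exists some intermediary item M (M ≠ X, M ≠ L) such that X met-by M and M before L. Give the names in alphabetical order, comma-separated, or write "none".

none

Target L = [18, 111].
Intermediaries M with M before L: none.
Union: none.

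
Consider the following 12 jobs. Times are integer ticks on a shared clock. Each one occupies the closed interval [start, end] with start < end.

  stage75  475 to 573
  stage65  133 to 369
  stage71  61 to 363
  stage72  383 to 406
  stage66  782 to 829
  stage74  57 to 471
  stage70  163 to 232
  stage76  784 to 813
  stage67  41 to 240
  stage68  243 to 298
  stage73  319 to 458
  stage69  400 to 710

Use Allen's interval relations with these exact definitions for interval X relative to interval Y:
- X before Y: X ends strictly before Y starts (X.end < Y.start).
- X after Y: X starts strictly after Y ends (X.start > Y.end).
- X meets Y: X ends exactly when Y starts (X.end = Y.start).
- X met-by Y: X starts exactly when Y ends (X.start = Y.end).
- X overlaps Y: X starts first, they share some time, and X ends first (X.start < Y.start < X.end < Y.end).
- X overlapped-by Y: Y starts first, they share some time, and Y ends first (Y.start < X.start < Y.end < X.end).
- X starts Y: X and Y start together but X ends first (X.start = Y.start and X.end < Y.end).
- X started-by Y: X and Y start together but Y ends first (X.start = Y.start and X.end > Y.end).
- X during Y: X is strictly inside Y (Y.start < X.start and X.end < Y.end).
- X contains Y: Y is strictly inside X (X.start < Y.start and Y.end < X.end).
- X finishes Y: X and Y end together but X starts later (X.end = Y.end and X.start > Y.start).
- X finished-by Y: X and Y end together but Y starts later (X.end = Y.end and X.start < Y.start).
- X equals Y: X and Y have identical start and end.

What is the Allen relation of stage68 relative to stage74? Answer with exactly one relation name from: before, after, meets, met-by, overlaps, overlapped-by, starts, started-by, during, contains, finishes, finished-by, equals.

during

stage68 = [243, 298]; stage74 = [57, 471].
Compare endpoints: stage68.start > stage74.start, stage68.start < stage74.end, stage68.end > stage74.start, stage68.end < stage74.end.
That pattern is 'during'.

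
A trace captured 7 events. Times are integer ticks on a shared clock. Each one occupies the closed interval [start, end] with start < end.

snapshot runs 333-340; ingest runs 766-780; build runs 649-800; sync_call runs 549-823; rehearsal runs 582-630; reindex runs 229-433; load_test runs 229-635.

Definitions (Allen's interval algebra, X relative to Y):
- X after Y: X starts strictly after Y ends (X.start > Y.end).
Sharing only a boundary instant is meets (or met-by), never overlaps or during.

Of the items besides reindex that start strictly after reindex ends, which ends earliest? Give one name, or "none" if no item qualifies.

rehearsal

Target reindex = [229, 433].
build [649, 800] → after → candidate.
ingest [766, 780] → after → candidate.
load_test [229, 635] → started-by → excluded.
rehearsal [582, 630] → after → candidate.
snapshot [333, 340] → during → excluded.
sync_call [549, 823] → after → candidate.
Among candidates, earliest end is 630 → rehearsal.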